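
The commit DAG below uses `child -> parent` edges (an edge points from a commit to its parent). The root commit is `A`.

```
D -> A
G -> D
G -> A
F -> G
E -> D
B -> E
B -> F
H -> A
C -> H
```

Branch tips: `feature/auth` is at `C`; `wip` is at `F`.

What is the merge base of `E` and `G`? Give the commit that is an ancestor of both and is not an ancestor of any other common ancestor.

D

Ancestors of E: {A, D, E}.
Ancestors of G: {A, D, G}.
Common ancestors: {A, D}.
Among these, D is not an ancestor of any other common ancestor — it is the merge base.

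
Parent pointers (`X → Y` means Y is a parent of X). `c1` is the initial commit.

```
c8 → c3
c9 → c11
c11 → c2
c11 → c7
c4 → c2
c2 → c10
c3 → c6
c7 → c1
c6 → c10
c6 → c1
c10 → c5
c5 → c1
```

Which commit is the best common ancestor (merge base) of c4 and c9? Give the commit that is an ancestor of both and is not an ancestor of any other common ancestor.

Ancestors of c4: {c1, c10, c2, c4, c5}.
Ancestors of c9: {c1, c10, c11, c2, c5, c7, c9}.
Common ancestors: {c1, c10, c2, c5}.
Among these, c2 is not an ancestor of any other common ancestor — it is the merge base.

c2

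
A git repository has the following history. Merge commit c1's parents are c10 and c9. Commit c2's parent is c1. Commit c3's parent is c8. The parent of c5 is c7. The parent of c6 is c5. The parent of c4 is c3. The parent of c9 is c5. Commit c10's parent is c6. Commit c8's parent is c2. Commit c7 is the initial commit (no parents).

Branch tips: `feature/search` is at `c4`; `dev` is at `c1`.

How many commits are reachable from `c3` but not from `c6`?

Reachable from c3: {c1, c10, c2, c3, c5, c6, c7, c8, c9}.
Reachable from c6: {c5, c6, c7}.
In c3's history but not c6's: {c1, c10, c2, c3, c8, c9} — 6 commits.

6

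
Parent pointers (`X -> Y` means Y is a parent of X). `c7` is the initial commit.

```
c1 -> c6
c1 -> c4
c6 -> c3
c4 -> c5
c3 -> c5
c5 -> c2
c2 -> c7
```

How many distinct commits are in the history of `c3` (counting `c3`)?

Walking parent pointers from c3: reachable set = {c2, c3, c5, c7}.
That is 4 commits.

4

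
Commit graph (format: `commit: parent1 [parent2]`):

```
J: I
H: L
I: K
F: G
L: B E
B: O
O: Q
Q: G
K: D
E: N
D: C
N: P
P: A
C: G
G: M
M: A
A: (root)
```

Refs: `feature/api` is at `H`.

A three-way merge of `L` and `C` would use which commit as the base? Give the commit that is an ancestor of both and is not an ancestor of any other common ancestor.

Ancestors of L: {A, B, E, G, L, M, N, O, P, Q}.
Ancestors of C: {A, C, G, M}.
Common ancestors: {A, G, M}.
Among these, G is not an ancestor of any other common ancestor — it is the merge base.

G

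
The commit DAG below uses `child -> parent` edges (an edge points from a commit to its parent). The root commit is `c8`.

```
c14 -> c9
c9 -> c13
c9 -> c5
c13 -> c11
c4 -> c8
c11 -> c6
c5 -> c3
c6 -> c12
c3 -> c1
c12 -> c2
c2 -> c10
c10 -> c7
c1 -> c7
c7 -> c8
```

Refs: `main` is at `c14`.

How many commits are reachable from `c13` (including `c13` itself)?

8

Walking parent pointers from c13: reachable set = {c10, c11, c12, c13, c2, c6, c7, c8}.
That is 8 commits.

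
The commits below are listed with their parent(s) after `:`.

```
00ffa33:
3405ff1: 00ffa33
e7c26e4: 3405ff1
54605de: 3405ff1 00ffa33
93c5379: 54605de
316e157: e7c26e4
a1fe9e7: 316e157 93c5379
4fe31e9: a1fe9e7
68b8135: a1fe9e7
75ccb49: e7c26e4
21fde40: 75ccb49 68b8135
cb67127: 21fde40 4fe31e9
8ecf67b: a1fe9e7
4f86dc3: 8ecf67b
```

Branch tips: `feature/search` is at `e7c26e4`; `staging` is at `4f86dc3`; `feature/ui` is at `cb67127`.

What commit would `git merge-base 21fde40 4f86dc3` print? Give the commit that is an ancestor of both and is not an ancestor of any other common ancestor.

Ancestors of 21fde40: {00ffa33, 21fde40, 316e157, 3405ff1, 54605de, 68b8135, 75ccb49, 93c5379, a1fe9e7, e7c26e4}.
Ancestors of 4f86dc3: {00ffa33, 316e157, 3405ff1, 4f86dc3, 54605de, 8ecf67b, 93c5379, a1fe9e7, e7c26e4}.
Common ancestors: {00ffa33, 316e157, 3405ff1, 54605de, 93c5379, a1fe9e7, e7c26e4}.
Among these, a1fe9e7 is not an ancestor of any other common ancestor — it is the merge base.

a1fe9e7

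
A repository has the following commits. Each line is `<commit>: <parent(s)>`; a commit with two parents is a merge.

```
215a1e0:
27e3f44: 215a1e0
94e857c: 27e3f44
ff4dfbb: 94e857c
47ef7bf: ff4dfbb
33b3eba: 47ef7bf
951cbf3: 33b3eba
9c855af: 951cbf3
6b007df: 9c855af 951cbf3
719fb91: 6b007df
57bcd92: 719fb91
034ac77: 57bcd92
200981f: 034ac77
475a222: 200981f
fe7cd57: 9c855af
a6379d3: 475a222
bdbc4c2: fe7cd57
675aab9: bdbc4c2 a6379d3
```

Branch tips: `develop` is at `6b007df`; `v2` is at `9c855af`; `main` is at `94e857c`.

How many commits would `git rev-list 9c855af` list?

8

Walking parent pointers from 9c855af: reachable set = {215a1e0, 27e3f44, 33b3eba, 47ef7bf, 94e857c, 951cbf3, 9c855af, ff4dfbb}.
That is 8 commits.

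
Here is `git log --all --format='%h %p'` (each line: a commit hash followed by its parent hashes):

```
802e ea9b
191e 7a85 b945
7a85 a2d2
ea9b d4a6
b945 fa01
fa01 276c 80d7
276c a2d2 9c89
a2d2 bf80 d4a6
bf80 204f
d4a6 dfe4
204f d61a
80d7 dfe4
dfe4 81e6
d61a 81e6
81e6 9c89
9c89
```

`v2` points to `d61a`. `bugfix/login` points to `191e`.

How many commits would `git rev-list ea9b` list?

Walking parent pointers from ea9b: reachable set = {81e6, 9c89, d4a6, dfe4, ea9b}.
That is 5 commits.

5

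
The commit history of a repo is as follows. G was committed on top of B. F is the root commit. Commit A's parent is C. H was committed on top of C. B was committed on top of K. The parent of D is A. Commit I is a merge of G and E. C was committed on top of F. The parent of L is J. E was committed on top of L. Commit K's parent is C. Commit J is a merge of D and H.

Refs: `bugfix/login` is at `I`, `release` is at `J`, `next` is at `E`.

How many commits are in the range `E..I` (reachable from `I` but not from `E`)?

4

Reachable from I: {A, B, C, D, E, F, G, H, I, J, K, L}.
Reachable from E: {A, C, D, E, F, H, J, L}.
In I's history but not E's: {B, G, I, K} — 4 commits.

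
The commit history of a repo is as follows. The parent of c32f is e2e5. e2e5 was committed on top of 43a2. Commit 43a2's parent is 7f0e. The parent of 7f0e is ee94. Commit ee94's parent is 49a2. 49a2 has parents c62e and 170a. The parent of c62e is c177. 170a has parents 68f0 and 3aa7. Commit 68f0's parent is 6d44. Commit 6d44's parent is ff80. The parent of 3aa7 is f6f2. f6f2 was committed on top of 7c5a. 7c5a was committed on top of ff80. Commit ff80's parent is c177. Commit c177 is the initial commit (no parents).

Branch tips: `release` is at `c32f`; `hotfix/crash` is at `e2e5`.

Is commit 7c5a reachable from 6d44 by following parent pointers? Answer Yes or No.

No

Ancestors of 6d44: {6d44, c177, ff80}.
7c5a is not in that set, so it is not an ancestor of 6d44.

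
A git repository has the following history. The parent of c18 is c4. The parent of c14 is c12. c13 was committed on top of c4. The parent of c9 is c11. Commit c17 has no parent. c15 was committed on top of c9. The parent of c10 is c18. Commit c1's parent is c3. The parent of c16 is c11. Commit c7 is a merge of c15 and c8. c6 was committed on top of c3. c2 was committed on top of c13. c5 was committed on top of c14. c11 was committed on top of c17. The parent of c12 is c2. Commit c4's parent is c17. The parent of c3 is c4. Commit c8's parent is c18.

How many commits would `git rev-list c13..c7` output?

Reachable from c7: {c11, c15, c17, c18, c4, c7, c8, c9}.
Reachable from c13: {c13, c17, c4}.
In c7's history but not c13's: {c11, c15, c18, c7, c8, c9} — 6 commits.

6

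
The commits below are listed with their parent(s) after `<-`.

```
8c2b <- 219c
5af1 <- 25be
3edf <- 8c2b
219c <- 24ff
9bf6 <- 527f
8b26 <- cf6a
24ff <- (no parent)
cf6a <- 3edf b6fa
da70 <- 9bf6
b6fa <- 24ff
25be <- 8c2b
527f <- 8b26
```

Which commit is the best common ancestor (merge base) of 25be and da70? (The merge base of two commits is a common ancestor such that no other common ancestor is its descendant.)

8c2b

Ancestors of 25be: {219c, 24ff, 25be, 8c2b}.
Ancestors of da70: {219c, 24ff, 3edf, 527f, 8b26, 8c2b, 9bf6, b6fa, cf6a, da70}.
Common ancestors: {219c, 24ff, 8c2b}.
Among these, 8c2b is not an ancestor of any other common ancestor — it is the merge base.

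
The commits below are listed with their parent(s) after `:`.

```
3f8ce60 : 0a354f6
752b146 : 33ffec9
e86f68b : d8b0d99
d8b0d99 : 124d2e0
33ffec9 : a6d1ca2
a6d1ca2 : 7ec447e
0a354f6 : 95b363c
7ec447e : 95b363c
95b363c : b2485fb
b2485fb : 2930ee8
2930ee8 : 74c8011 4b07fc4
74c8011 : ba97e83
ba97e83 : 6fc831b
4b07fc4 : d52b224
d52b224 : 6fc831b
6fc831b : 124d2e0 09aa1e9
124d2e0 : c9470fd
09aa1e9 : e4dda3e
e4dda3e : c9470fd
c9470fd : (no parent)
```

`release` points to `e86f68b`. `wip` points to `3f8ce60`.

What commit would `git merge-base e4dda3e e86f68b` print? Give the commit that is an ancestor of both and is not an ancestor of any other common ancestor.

c9470fd

Ancestors of e4dda3e: {c9470fd, e4dda3e}.
Ancestors of e86f68b: {124d2e0, c9470fd, d8b0d99, e86f68b}.
Common ancestors: {c9470fd}.
The only common ancestor is c9470fd, so it is the merge base.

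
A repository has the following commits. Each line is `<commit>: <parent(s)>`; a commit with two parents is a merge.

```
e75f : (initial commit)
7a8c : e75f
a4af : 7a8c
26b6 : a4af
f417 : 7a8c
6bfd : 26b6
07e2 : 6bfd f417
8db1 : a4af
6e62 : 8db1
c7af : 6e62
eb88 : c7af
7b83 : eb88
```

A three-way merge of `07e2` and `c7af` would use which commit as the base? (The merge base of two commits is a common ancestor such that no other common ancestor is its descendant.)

a4af

Ancestors of 07e2: {07e2, 26b6, 6bfd, 7a8c, a4af, e75f, f417}.
Ancestors of c7af: {6e62, 7a8c, 8db1, a4af, c7af, e75f}.
Common ancestors: {7a8c, a4af, e75f}.
Among these, a4af is not an ancestor of any other common ancestor — it is the merge base.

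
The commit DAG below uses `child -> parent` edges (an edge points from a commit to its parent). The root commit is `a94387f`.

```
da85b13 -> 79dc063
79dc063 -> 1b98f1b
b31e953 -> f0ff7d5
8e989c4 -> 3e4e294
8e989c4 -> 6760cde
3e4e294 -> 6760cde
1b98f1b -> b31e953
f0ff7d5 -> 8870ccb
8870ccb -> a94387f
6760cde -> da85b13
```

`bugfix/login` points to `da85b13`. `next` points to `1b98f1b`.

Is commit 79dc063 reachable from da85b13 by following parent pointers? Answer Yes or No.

Yes

Ancestors of da85b13 (commits reachable by following parents): {1b98f1b, 79dc063, 8870ccb, a94387f, b31e953, da85b13, f0ff7d5}.
79dc063 is in that set, so it is an ancestor of da85b13.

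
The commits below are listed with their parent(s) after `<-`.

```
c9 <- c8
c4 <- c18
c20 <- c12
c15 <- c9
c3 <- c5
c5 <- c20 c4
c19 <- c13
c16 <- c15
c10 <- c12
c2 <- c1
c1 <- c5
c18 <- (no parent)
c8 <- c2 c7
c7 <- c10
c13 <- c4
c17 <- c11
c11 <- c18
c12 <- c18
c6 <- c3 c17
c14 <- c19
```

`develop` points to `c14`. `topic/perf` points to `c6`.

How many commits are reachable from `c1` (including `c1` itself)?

Walking parent pointers from c1: reachable set = {c1, c12, c18, c20, c4, c5}.
That is 6 commits.

6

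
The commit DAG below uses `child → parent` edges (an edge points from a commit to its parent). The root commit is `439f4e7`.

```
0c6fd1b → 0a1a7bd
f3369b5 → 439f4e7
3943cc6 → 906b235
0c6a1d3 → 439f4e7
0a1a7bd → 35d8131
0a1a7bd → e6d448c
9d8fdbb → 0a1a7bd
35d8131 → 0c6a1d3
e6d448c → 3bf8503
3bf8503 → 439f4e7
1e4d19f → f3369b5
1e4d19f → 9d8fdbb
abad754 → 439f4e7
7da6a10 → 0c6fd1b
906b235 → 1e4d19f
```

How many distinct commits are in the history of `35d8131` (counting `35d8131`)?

3

Walking parent pointers from 35d8131: reachable set = {0c6a1d3, 35d8131, 439f4e7}.
That is 3 commits.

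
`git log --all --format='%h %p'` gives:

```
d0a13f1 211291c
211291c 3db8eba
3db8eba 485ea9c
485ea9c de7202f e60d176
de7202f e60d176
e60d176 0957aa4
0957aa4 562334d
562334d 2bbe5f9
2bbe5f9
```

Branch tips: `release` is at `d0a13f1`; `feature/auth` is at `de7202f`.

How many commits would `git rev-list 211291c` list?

Walking parent pointers from 211291c: reachable set = {0957aa4, 211291c, 2bbe5f9, 3db8eba, 485ea9c, 562334d, de7202f, e60d176}.
That is 8 commits.

8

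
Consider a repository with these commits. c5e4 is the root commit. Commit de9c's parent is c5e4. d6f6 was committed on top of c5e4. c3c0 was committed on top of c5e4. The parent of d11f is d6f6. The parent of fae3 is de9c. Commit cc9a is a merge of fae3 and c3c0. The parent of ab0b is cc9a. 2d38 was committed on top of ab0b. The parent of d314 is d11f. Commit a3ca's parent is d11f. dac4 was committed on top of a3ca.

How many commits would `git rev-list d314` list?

4

Walking parent pointers from d314: reachable set = {c5e4, d11f, d314, d6f6}.
That is 4 commits.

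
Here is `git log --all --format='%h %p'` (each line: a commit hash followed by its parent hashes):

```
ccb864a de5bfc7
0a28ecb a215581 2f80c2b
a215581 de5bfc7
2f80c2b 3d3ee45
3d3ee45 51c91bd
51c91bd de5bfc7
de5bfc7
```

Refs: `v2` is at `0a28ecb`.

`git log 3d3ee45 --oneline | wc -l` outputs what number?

Walking parent pointers from 3d3ee45: reachable set = {3d3ee45, 51c91bd, de5bfc7}.
That is 3 commits.

3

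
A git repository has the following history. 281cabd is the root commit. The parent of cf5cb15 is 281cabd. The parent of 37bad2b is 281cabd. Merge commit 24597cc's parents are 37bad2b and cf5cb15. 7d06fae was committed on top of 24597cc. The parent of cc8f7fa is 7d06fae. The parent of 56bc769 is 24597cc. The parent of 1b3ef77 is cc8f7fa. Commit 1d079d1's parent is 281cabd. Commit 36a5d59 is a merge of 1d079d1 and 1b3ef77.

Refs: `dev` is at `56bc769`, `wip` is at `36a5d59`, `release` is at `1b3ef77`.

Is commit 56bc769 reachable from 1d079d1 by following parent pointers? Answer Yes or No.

Ancestors of 1d079d1: {1d079d1, 281cabd}.
56bc769 is not in that set, so it is not an ancestor of 1d079d1.

No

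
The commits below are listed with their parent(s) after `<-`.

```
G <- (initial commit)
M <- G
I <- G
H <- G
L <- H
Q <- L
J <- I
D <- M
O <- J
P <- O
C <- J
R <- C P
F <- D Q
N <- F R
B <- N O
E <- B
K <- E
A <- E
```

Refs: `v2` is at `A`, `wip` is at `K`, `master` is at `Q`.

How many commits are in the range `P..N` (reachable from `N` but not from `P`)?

9

Reachable from N: {C, D, F, G, H, I, J, L, M, N, O, P, Q, R}.
Reachable from P: {G, I, J, O, P}.
In N's history but not P's: {C, D, F, H, L, M, N, Q, R} — 9 commits.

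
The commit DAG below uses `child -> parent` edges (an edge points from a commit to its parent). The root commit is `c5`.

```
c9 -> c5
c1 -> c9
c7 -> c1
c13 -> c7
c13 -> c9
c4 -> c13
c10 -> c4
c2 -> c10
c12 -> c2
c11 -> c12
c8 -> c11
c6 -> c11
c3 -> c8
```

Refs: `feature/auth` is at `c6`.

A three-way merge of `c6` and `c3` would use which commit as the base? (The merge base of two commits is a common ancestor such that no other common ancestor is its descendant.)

c11

Ancestors of c6: {c1, c10, c11, c12, c13, c2, c4, c5, c6, c7, c9}.
Ancestors of c3: {c1, c10, c11, c12, c13, c2, c3, c4, c5, c7, c8, c9}.
Common ancestors: {c1, c10, c11, c12, c13, c2, c4, c5, c7, c9}.
Among these, c11 is not an ancestor of any other common ancestor — it is the merge base.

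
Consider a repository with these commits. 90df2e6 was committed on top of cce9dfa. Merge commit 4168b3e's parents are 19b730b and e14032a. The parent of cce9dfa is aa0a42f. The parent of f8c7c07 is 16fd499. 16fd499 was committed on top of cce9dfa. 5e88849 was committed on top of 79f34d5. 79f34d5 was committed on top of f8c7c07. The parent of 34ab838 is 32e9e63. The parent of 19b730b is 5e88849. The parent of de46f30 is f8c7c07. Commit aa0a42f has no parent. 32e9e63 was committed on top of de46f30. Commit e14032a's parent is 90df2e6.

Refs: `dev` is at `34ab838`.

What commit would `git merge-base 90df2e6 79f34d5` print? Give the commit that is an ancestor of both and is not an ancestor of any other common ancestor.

cce9dfa

Ancestors of 90df2e6: {90df2e6, aa0a42f, cce9dfa}.
Ancestors of 79f34d5: {16fd499, 79f34d5, aa0a42f, cce9dfa, f8c7c07}.
Common ancestors: {aa0a42f, cce9dfa}.
Among these, cce9dfa is not an ancestor of any other common ancestor — it is the merge base.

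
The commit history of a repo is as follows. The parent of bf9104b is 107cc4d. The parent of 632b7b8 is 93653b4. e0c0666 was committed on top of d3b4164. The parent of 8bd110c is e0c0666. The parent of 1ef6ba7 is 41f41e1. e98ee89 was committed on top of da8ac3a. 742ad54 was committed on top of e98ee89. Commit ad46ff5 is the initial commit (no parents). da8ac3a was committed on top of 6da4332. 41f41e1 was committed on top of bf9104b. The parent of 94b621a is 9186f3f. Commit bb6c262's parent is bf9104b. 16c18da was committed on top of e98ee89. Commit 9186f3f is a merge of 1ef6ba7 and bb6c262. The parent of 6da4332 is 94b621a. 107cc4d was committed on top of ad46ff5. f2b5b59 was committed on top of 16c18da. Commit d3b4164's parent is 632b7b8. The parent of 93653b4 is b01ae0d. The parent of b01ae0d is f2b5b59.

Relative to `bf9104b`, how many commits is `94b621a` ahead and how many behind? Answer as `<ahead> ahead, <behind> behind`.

5 ahead, 0 behind

Reachable from 94b621a: {107cc4d, 1ef6ba7, 41f41e1, 9186f3f, 94b621a, ad46ff5, bb6c262, bf9104b}.
Reachable from bf9104b: {107cc4d, ad46ff5, bf9104b}.
Only in 94b621a's history (ahead): {1ef6ba7, 41f41e1, 9186f3f, 94b621a, bb6c262} — 5.
Only in bf9104b's history (behind): {} — 0.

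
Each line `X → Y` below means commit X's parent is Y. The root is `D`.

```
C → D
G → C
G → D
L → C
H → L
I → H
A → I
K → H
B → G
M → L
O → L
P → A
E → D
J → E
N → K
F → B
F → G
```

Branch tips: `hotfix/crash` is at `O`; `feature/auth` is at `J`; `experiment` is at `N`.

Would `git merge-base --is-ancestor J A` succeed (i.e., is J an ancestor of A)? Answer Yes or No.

Ancestors of A: {A, C, D, H, I, L}.
J is not in that set, so it is not an ancestor of A.

No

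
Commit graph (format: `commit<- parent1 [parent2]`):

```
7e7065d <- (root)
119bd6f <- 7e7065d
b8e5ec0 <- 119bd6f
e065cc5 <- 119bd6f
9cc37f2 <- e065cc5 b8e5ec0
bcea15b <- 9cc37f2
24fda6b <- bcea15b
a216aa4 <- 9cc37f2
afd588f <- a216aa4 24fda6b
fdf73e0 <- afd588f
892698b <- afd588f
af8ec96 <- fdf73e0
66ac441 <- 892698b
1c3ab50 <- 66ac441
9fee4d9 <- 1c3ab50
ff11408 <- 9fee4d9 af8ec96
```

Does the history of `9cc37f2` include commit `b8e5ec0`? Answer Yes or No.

Ancestors of 9cc37f2 (commits reachable by following parents): {119bd6f, 7e7065d, 9cc37f2, b8e5ec0, e065cc5}.
b8e5ec0 is in that set, so it is an ancestor of 9cc37f2.

Yes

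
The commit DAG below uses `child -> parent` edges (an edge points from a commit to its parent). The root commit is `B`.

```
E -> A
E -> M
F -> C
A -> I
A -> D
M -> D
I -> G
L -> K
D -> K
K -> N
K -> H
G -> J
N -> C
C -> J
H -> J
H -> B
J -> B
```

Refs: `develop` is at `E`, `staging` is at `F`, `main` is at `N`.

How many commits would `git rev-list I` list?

4

Walking parent pointers from I: reachable set = {B, G, I, J}.
That is 4 commits.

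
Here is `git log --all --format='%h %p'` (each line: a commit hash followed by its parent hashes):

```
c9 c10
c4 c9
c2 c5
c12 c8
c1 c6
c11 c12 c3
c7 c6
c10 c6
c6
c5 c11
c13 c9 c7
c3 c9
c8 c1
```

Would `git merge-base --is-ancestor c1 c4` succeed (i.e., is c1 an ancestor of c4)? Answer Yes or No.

No

Ancestors of c4: {c10, c4, c6, c9}.
c1 is not in that set, so it is not an ancestor of c4.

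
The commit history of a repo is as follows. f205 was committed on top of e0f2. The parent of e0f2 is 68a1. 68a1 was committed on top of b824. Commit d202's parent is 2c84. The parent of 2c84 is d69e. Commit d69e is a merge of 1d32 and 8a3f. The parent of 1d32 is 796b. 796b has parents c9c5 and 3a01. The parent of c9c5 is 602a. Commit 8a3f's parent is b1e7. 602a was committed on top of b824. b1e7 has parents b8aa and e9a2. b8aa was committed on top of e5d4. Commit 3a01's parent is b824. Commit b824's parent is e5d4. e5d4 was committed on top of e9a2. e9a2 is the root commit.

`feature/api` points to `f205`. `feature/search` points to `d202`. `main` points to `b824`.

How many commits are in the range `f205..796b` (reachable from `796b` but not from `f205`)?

4

Reachable from 796b: {3a01, 602a, 796b, b824, c9c5, e5d4, e9a2}.
Reachable from f205: {68a1, b824, e0f2, e5d4, e9a2, f205}.
In 796b's history but not f205's: {3a01, 602a, 796b, c9c5} — 4 commits.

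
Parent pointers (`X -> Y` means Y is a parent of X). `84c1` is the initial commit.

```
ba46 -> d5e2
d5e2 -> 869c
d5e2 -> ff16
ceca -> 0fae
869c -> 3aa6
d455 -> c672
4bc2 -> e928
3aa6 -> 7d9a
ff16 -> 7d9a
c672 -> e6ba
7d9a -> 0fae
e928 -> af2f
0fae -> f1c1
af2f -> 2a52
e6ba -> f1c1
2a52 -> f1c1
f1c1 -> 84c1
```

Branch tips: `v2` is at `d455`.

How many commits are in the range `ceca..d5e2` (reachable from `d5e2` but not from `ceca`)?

5

Reachable from d5e2: {0fae, 3aa6, 7d9a, 84c1, 869c, d5e2, f1c1, ff16}.
Reachable from ceca: {0fae, 84c1, ceca, f1c1}.
In d5e2's history but not ceca's: {3aa6, 7d9a, 869c, d5e2, ff16} — 5 commits.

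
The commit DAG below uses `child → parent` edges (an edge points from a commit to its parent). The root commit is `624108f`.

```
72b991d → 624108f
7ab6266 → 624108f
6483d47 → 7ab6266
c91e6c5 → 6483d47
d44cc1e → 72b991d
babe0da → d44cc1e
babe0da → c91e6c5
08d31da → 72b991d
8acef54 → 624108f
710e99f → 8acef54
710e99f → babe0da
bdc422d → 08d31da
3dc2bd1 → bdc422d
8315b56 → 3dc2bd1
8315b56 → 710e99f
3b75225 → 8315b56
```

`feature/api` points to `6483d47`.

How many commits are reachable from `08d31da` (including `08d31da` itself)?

Walking parent pointers from 08d31da: reachable set = {08d31da, 624108f, 72b991d}.
That is 3 commits.

3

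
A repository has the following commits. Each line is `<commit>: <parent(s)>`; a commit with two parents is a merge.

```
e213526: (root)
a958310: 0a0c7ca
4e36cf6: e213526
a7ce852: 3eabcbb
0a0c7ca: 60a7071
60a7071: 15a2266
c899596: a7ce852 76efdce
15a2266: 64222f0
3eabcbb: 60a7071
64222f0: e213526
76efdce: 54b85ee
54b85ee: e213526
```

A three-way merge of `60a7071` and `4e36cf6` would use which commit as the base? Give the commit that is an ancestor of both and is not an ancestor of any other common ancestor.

e213526

Ancestors of 60a7071: {15a2266, 60a7071, 64222f0, e213526}.
Ancestors of 4e36cf6: {4e36cf6, e213526}.
Common ancestors: {e213526}.
The only common ancestor is e213526, so it is the merge base.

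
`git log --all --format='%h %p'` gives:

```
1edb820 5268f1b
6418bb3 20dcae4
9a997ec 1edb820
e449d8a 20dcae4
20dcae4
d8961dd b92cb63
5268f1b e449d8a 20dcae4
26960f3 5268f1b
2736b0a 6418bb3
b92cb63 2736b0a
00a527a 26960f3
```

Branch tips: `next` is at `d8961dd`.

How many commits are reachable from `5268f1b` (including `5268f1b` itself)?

3

Walking parent pointers from 5268f1b: reachable set = {20dcae4, 5268f1b, e449d8a}.
That is 3 commits.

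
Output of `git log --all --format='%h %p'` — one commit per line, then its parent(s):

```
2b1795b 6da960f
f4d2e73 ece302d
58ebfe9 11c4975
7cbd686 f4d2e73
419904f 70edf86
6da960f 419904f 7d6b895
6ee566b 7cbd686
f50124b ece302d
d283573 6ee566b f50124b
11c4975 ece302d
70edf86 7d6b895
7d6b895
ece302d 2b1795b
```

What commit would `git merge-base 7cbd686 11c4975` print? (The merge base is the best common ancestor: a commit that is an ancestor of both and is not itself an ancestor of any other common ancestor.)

ece302d

Ancestors of 7cbd686: {2b1795b, 419904f, 6da960f, 70edf86, 7cbd686, 7d6b895, ece302d, f4d2e73}.
Ancestors of 11c4975: {11c4975, 2b1795b, 419904f, 6da960f, 70edf86, 7d6b895, ece302d}.
Common ancestors: {2b1795b, 419904f, 6da960f, 70edf86, 7d6b895, ece302d}.
Among these, ece302d is not an ancestor of any other common ancestor — it is the merge base.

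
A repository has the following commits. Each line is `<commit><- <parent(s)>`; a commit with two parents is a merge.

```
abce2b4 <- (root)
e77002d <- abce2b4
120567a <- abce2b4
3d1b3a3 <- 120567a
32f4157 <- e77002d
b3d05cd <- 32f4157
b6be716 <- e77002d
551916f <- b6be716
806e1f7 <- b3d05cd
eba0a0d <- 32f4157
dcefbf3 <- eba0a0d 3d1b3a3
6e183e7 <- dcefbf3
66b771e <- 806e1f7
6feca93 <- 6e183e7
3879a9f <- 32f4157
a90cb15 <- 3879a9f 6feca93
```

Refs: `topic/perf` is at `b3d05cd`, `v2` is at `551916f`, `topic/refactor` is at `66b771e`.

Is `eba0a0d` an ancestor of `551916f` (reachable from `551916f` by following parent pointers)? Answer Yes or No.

No

Ancestors of 551916f: {551916f, abce2b4, b6be716, e77002d}.
eba0a0d is not in that set, so it is not an ancestor of 551916f.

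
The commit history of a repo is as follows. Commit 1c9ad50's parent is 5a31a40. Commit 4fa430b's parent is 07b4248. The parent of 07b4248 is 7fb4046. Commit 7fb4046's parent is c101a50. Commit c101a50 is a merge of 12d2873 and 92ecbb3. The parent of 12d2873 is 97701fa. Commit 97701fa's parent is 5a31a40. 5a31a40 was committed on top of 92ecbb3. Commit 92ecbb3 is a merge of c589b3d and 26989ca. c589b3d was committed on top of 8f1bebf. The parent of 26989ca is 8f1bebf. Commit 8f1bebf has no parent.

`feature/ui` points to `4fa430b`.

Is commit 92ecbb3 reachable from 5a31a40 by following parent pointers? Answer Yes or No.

Ancestors of 5a31a40 (commits reachable by following parents): {26989ca, 5a31a40, 8f1bebf, 92ecbb3, c589b3d}.
92ecbb3 is in that set, so it is an ancestor of 5a31a40.

Yes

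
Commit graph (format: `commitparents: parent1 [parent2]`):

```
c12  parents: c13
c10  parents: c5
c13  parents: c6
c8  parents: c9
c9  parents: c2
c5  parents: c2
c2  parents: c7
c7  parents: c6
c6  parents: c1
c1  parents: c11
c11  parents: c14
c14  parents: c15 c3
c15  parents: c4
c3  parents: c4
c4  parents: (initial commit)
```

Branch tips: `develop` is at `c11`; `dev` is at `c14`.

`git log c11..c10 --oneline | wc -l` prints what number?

6

Reachable from c10: {c1, c10, c11, c14, c15, c2, c3, c4, c5, c6, c7}.
Reachable from c11: {c11, c14, c15, c3, c4}.
In c10's history but not c11's: {c1, c10, c2, c5, c6, c7} — 6 commits.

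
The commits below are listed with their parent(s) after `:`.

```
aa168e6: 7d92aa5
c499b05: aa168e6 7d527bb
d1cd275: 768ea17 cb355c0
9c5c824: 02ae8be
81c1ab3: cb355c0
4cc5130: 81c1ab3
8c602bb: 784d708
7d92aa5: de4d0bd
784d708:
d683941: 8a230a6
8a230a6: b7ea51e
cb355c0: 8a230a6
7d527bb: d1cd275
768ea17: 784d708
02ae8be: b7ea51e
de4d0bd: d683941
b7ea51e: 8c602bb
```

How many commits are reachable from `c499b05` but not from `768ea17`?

11

Reachable from c499b05: {768ea17, 784d708, 7d527bb, 7d92aa5, 8a230a6, 8c602bb, aa168e6, b7ea51e, c499b05, cb355c0, d1cd275, d683941, de4d0bd}.
Reachable from 768ea17: {768ea17, 784d708}.
In c499b05's history but not 768ea17's: {7d527bb, 7d92aa5, 8a230a6, 8c602bb, aa168e6, b7ea51e, c499b05, cb355c0, d1cd275, d683941, de4d0bd} — 11 commits.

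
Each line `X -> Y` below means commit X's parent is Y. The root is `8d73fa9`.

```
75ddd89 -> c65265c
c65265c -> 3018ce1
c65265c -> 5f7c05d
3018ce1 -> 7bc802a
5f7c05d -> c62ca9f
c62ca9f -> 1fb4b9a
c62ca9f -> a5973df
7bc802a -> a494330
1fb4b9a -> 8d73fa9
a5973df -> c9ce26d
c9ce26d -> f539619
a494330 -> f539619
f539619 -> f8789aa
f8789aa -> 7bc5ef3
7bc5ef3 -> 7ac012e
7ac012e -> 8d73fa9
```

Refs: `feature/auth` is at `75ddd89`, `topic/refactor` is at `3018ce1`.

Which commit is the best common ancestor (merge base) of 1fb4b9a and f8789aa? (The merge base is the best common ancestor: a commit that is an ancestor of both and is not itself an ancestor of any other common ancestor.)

Ancestors of 1fb4b9a: {1fb4b9a, 8d73fa9}.
Ancestors of f8789aa: {7ac012e, 7bc5ef3, 8d73fa9, f8789aa}.
Common ancestors: {8d73fa9}.
The only common ancestor is 8d73fa9, so it is the merge base.

8d73fa9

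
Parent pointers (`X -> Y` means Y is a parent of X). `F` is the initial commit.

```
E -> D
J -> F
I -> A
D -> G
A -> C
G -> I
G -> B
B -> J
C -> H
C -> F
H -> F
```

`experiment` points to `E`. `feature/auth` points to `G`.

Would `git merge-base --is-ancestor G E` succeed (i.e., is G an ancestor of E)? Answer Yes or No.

Ancestors of E (commits reachable by following parents): {A, B, C, D, E, F, G, H, I, J}.
G is in that set, so it is an ancestor of E.

Yes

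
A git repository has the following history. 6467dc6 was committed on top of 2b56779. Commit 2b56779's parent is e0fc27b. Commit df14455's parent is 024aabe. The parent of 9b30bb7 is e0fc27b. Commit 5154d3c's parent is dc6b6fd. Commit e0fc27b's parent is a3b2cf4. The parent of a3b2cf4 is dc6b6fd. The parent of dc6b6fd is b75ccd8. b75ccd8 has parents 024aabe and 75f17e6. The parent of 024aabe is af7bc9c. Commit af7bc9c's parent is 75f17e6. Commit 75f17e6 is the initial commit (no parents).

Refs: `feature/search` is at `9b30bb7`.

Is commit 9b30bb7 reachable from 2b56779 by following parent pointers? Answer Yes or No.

Ancestors of 2b56779: {024aabe, 2b56779, 75f17e6, a3b2cf4, af7bc9c, b75ccd8, dc6b6fd, e0fc27b}.
9b30bb7 is not in that set, so it is not an ancestor of 2b56779.

No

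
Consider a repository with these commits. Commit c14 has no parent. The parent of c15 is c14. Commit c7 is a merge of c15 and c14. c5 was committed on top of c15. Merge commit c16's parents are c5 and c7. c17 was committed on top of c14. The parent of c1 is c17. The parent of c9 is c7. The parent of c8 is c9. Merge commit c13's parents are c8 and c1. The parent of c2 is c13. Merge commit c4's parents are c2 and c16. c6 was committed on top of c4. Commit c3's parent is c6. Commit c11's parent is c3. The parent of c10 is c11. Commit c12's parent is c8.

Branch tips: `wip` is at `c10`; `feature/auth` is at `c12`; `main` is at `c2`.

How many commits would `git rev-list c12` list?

Walking parent pointers from c12: reachable set = {c12, c14, c15, c7, c8, c9}.
That is 6 commits.

6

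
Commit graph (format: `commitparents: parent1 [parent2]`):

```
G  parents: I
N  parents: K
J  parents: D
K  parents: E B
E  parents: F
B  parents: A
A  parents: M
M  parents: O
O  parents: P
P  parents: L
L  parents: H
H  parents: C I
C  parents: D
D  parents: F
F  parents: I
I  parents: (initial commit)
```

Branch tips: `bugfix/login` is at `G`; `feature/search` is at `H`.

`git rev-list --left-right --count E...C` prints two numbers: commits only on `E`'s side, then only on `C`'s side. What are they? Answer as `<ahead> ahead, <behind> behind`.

Reachable from E: {E, F, I}.
Reachable from C: {C, D, F, I}.
Only in E's history (ahead): {E} — 1.
Only in C's history (behind): {C, D} — 2.

1 ahead, 2 behind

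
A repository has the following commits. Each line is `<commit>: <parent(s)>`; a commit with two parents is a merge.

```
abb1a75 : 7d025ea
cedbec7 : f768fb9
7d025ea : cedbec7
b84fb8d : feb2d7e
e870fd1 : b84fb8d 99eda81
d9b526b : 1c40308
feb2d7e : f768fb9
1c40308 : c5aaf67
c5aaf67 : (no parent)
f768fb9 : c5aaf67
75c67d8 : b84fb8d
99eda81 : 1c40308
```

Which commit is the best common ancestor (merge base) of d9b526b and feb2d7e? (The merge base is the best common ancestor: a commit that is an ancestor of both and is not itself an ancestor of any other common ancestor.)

c5aaf67

Ancestors of d9b526b: {1c40308, c5aaf67, d9b526b}.
Ancestors of feb2d7e: {c5aaf67, f768fb9, feb2d7e}.
Common ancestors: {c5aaf67}.
The only common ancestor is c5aaf67, so it is the merge base.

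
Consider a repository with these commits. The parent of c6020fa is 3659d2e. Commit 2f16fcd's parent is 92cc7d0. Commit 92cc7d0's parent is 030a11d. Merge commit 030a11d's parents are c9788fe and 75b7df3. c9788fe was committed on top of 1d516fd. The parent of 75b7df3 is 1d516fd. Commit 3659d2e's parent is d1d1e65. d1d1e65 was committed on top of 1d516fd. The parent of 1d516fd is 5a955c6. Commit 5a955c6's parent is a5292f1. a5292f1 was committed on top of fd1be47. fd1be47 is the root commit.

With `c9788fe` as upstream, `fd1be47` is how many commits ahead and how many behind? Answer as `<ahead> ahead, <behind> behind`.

Reachable from fd1be47: {fd1be47}.
Reachable from c9788fe: {1d516fd, 5a955c6, a5292f1, c9788fe, fd1be47}.
Only in fd1be47's history (ahead): {} — 0.
Only in c9788fe's history (behind): {1d516fd, 5a955c6, a5292f1, c9788fe} — 4.

0 ahead, 4 behind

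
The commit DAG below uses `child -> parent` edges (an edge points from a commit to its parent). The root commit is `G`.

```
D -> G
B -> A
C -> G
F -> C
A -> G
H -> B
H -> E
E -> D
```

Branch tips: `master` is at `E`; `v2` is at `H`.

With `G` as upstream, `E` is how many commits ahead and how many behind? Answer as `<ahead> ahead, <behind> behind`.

Reachable from E: {D, E, G}.
Reachable from G: {G}.
Only in E's history (ahead): {D, E} — 2.
Only in G's history (behind): {} — 0.

2 ahead, 0 behind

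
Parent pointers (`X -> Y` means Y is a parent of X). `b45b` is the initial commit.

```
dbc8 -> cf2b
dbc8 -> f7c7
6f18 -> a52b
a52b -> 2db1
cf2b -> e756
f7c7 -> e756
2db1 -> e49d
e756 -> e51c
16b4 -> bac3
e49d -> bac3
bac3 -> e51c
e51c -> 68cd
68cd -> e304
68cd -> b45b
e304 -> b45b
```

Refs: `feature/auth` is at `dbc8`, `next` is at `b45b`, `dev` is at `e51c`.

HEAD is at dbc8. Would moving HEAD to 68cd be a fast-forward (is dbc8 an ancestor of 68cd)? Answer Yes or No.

No

A fast-forward from dbc8 to 68cd is possible iff dbc8 is an ancestor of 68cd.
Ancestors of 68cd: {68cd, b45b, e304}.
dbc8 is not among them, so fast-forward is not possible.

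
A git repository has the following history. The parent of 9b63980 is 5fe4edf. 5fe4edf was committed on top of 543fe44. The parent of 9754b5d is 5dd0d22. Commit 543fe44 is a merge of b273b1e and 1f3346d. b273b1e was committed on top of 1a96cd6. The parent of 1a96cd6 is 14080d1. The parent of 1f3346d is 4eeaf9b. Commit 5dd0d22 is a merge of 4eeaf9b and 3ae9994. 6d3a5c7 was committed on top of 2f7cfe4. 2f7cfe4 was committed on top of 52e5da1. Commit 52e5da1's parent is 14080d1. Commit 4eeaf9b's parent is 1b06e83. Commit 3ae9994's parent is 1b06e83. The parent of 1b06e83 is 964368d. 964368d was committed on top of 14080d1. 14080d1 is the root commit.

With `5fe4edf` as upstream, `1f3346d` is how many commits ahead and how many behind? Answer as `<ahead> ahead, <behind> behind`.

Reachable from 1f3346d: {14080d1, 1b06e83, 1f3346d, 4eeaf9b, 964368d}.
Reachable from 5fe4edf: {14080d1, 1a96cd6, 1b06e83, 1f3346d, 4eeaf9b, 543fe44, 5fe4edf, 964368d, b273b1e}.
Only in 1f3346d's history (ahead): {} — 0.
Only in 5fe4edf's history (behind): {1a96cd6, 543fe44, 5fe4edf, b273b1e} — 4.

0 ahead, 4 behind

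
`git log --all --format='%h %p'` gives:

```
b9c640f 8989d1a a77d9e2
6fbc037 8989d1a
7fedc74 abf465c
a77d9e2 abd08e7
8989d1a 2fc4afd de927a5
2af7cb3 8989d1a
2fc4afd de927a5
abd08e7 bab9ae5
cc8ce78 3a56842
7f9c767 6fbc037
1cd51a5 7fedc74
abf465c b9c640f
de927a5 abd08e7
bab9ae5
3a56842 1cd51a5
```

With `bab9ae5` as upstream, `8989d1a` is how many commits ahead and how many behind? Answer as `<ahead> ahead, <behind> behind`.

Reachable from 8989d1a: {2fc4afd, 8989d1a, abd08e7, bab9ae5, de927a5}.
Reachable from bab9ae5: {bab9ae5}.
Only in 8989d1a's history (ahead): {2fc4afd, 8989d1a, abd08e7, de927a5} — 4.
Only in bab9ae5's history (behind): {} — 0.

4 ahead, 0 behind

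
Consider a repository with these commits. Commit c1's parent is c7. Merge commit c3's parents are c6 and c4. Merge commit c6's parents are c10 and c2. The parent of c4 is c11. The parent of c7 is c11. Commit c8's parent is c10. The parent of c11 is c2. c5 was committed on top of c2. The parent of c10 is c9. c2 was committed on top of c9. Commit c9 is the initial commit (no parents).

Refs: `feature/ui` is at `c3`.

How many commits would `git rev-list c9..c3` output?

Reachable from c3: {c10, c11, c2, c3, c4, c6, c9}.
Reachable from c9: {c9}.
In c3's history but not c9's: {c10, c11, c2, c3, c4, c6} — 6 commits.

6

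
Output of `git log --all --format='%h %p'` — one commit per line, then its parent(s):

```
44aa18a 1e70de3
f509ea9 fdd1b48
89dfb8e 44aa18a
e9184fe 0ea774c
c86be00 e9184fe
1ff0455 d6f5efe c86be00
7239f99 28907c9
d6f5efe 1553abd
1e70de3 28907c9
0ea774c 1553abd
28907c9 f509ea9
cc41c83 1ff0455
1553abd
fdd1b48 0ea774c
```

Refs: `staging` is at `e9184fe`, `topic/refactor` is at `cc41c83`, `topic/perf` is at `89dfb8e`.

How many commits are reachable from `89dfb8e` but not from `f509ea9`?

Reachable from 89dfb8e: {0ea774c, 1553abd, 1e70de3, 28907c9, 44aa18a, 89dfb8e, f509ea9, fdd1b48}.
Reachable from f509ea9: {0ea774c, 1553abd, f509ea9, fdd1b48}.
In 89dfb8e's history but not f509ea9's: {1e70de3, 28907c9, 44aa18a, 89dfb8e} — 4 commits.

4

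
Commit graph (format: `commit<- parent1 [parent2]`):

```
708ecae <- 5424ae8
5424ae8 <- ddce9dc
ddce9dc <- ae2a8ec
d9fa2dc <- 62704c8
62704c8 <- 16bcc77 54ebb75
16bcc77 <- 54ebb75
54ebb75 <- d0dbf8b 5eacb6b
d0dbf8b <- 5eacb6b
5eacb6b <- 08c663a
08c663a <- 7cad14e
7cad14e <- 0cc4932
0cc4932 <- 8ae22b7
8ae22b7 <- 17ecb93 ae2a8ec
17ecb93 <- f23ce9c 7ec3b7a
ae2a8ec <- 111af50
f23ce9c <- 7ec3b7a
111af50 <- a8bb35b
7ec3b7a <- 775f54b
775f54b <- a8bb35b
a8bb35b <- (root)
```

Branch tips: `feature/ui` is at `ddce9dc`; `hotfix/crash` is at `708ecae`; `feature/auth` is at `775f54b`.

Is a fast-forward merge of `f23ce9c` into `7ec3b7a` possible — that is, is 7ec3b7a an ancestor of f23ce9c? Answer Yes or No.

Yes

A fast-forward from 7ec3b7a to f23ce9c is possible iff 7ec3b7a is an ancestor of f23ce9c.
Ancestors of f23ce9c: {775f54b, 7ec3b7a, a8bb35b, f23ce9c}.
7ec3b7a is among them, so fast-forward is possible.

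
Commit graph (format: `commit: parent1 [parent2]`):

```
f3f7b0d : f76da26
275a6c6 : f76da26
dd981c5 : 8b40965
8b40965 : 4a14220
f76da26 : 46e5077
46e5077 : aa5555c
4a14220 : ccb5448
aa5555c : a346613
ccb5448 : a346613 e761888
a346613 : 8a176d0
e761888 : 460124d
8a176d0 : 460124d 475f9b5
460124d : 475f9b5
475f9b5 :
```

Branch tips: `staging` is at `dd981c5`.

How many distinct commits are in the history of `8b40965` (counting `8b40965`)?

Walking parent pointers from 8b40965: reachable set = {460124d, 475f9b5, 4a14220, 8a176d0, 8b40965, a346613, ccb5448, e761888}.
That is 8 commits.

8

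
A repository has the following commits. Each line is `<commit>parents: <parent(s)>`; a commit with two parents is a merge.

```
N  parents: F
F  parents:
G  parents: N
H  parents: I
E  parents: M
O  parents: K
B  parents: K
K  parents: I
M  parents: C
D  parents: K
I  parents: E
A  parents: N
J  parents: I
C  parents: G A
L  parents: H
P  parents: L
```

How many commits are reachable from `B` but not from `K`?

Reachable from B: {A, B, C, E, F, G, I, K, M, N}.
Reachable from K: {A, C, E, F, G, I, K, M, N}.
In B's history but not K's: {B} — 1 commit.

1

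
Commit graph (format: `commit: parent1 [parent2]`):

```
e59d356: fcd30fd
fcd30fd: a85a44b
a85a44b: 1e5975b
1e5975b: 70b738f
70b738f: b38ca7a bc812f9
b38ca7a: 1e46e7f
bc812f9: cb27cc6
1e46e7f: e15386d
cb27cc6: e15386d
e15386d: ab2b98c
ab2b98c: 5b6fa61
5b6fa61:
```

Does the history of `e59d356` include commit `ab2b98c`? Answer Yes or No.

Yes

Ancestors of e59d356 (commits reachable by following parents): {1e46e7f, 1e5975b, 5b6fa61, 70b738f, a85a44b, ab2b98c, b38ca7a, bc812f9, cb27cc6, e15386d, e59d356, fcd30fd}.
ab2b98c is in that set, so it is an ancestor of e59d356.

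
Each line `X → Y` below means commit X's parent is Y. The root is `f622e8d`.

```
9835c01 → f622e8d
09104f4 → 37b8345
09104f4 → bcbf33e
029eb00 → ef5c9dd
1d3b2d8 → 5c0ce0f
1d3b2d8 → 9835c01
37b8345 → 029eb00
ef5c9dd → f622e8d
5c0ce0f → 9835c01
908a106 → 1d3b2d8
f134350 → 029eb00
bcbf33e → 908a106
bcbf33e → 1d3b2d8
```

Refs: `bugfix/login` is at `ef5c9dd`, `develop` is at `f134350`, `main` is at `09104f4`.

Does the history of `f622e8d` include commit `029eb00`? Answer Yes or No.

Ancestors of f622e8d: {f622e8d}.
029eb00 is not in that set, so it is not an ancestor of f622e8d.

No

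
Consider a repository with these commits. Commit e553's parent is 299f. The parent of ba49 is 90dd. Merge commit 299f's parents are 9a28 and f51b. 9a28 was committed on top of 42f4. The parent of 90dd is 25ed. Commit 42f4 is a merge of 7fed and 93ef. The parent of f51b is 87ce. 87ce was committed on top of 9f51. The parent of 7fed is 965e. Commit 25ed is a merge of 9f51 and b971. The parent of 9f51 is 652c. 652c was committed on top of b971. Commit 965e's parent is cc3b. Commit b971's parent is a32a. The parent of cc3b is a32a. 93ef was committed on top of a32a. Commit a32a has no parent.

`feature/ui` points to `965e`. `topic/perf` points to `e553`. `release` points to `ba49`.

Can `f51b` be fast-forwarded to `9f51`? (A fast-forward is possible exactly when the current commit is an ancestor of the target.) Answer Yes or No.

No

A fast-forward from f51b to 9f51 is possible iff f51b is an ancestor of 9f51.
Ancestors of 9f51: {652c, 9f51, a32a, b971}.
f51b is not among them, so fast-forward is not possible.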